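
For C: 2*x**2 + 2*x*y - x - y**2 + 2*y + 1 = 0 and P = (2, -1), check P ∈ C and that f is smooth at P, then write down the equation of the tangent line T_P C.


Tangent line at P: 5*x + 8*y - 2 = 0.

Step 1: f(2, -1) = 0, so P lies on C.
Step 2: partial derivatives
  f_x(x, y) = 4*x + 2*y - 1, f_y(x, y) = 2*x - 2*y + 2.
  f_x(P) = 5, f_y(P) = 8 (gradient nonzero, so P is smooth).
Step 3: tangent line at P: 5·(x − 2) + 8·(y − -1) = 0.
Expanding: 5*x + 8*y - 2 = 0.


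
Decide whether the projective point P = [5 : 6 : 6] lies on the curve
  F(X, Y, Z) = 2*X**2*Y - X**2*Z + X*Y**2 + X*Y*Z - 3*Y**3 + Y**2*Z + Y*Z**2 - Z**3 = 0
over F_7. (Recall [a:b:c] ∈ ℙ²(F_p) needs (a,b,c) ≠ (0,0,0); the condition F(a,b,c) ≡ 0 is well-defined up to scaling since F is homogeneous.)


F(5,6,6) ≡ 1 (mod 7); P is NOT on the curve.

Evaluate F(5, 6, 6) term-by-term (mod 7).
  2*X**2*Y ↦ 2·25·6·1 = 300
  -X**2*Z ↦ -1·25·1·6 = -150
  X*Y**2 ↦ 1·5·36·1 = 180
  X*Y*Z ↦ 1·5·6·6 = 180
  -3*Y**3 ↦ -3·1·216·1 = -648
  Y**2*Z ↦ 1·1·36·6 = 216
  Y*Z**2 ↦ 1·1·6·36 = 216
  -Z**3 ↦ -1·1·1·216 = -216
Sum: F(5, 6, 6) = (300) + (-150) + (180) + (180) + (-648) + (216) + (216) + (-216) = 78.
Reducing mod 7: 78 ≡ 1 (mod 7).
Since F(a, b, c) ≡ 1 ≠ 0 (mod 7), P does NOT lie on the curve.


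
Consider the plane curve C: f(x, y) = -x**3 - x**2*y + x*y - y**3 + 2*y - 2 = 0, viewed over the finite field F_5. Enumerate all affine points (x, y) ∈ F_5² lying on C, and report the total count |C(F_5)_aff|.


Affine F_5-points: {(2, 0), (3, 2), (4, 4)}; count = 3.

For each of the 25 pairs (x, y) ∈ F_5², evaluate f(x, y) mod 5. Record the zeros.
  x = 0: [0↦3, 1↦4, 2↦4, 3↦2, 4↦2]  zeros at y ∈ ∅
  x = 1: [0↦2, 1↦3, 2↦3, 3↦1, 4↦1]  zeros at y ∈ ∅
  x = 2: [0↦0, 1↦4, 2↦2, 3↦3, 4↦1]  zeros at y ∈ {0}
  x = 3: [0↦1, 1↦1, 2↦0, 3↦2, 4↦1]  zeros at y ∈ {2}
  x = 4: [0↦4, 1↦3, 2↦1, 3↦2, 4↦0]  zeros at y ∈ {4}
Collecting zeros: affine points = {(2, 0), (3, 2), (4, 4)}.
Total count |C(F_5)_aff| = 3.


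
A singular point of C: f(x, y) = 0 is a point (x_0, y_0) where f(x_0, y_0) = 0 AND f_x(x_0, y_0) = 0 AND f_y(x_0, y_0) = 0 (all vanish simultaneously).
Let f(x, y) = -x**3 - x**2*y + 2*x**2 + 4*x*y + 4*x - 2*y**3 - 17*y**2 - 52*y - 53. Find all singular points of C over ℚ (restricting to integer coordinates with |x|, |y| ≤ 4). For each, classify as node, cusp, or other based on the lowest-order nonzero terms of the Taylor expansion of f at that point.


Singular points: {(2, -3)}; classification: node.

Compute partial derivatives:
  f_x = -3*x**2 - 2*x*y + 4*x + 4*y + 4.
  f_y = -x**2 + 4*x - 6*y**2 - 34*y - 52.
Scan x_0 ∈ {−4, ..., 4}. For each x_0, f_y(x_0, y) is a polynomial in y; find its integer roots y ∈ {−4, ..., 4}, then test f_x and f at those candidates.
  x = -4: f_y(-4, y) = -6*y**2 - 34*y - 84; no integer root y with |y| ≤ 4.
  x = -3: f_y(-3, y) = -6*y**2 - 34*y - 73; no integer root y with |y| ≤ 4.
  x = -2: f_y(-2, y) = -6*y**2 - 34*y - 64; no integer root y with |y| ≤ 4.
  x = -1: f_y(-1, y) = -6*y**2 - 34*y - 57; no integer root y with |y| ≤ 4.
  x = 0: f_y(0, y) = -6*y**2 - 34*y - 52; no integer root y with |y| ≤ 4.
  x = 1: f_y(1, y) = -6*y**2 - 34*y - 49; no integer root y with |y| ≤ 4.
  x = 2: f_y(2, y) = -6*y**2 - 34*y - 48; vanishes at y ∈ {-3}. (2, -3): f_x = 0, f = 0 — SINGULAR.
  x = 3: f_y(3, y) = -6*y**2 - 34*y - 49; no integer root y with |y| ≤ 4.
  x = 4: f_y(4, y) = -6*y**2 - 34*y - 52; no integer root y with |y| ≤ 4.
Only singular point on the grid: (2, -3).
Classify: substitute x = 2 + u, y = -3 + v and expand: f = -u**3 - u**2*v - u**2 - 2*v**3 + v**2.
No constant or linear terms (consistent with a singular point). Quadratic part: -u**2 + v**2. Cubic part: -u**3 - u**2*v - 2*v**3.
The quadratic part v**2 - u**2 = (v − u)(v + u) splits into two distinct linear factors, so there are two distinct tangent lines y − -3 = ±(x − 2) — this is a node (ordinary double point).
Classification: node.


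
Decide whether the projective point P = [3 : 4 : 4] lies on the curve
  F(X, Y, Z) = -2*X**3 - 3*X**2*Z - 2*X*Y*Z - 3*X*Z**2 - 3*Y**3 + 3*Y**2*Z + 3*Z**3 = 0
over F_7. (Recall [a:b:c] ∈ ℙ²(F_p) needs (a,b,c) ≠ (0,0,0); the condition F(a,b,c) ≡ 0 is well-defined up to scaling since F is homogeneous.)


F(3,4,4) ≡ 0 (mod 7); P is on the curve.

Evaluate F(3, 4, 4) term-by-term (mod 7).
  -2*X**3 ↦ -2·27·1·1 = -54
  -3*X**2*Z ↦ -3·9·1·4 = -108
  -2*X*Y*Z ↦ -2·3·4·4 = -96
  -3*X*Z**2 ↦ -3·3·1·16 = -144
  -3*Y**3 ↦ -3·1·64·1 = -192
  3*Y**2*Z ↦ 3·1·16·4 = 192
  3*Z**3 ↦ 3·1·1·64 = 192
Sum: F(3, 4, 4) = (-54) + (-108) + (-96) + (-144) + (-192) + (192) + (192) = -210.
Reducing mod 7: -210 ≡ 0 (mod 7).
Since F(a, b, c) ≡ 0 (mod 7), P lies on the curve.


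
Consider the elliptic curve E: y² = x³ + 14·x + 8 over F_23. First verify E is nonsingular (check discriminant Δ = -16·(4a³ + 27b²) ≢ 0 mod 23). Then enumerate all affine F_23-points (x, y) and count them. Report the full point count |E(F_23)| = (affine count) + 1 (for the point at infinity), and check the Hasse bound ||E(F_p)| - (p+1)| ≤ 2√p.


Affine points = {(0, 10), (0, 13), (1, 0), (3, 10), (3, 13), (4, 6), (4, 17), (6, 3), (6, 20), (7, 9), (7, 14), (9, 9), (9, 14), (12, 8), (12, 15), (13, 8), (13, 15), (14, 2), (14, 21), (16, 2), (16, 21), (19, 7), (19, 16), (20, 10), (20, 13), (21, 8), (21, 15), (22, 4), (22, 19)}; affine count = 29; |E(F_23)| = 30.

Discriminant check: Δ ∝ 4a³ + 27b² = 4·14³ + 27·8² = 4·2744 + 27·64 ≡ 8 (mod 23). Nonzero ⇒ E is nonsingular.
For each x ∈ F_23, compute rhs = x³ + 14·x + 8 mod 23, then count y ∈ F_23 with y² ≡ rhs.
  x = 0: rhs = 8, matching y values: 10, 13 (2 points).
  x = 1: rhs = 0, matching y values: 0 (1 points).
  x = 2: rhs = 21, matching y values: none (0 points).
  x = 3: rhs = 8, matching y values: 10, 13 (2 points).
  x = 4: rhs = 13, matching y values: 6, 17 (2 points).
  x = 5: rhs = 19, matching y values: none (0 points).
  x = 6: rhs = 9, matching y values: 3, 20 (2 points).
  x = 7: rhs = 12, matching y values: 9, 14 (2 points).
  x = 8: rhs = 11, matching y values: none (0 points).
  x = 9: rhs = 12, matching y values: 9, 14 (2 points).
  x = 10: rhs = 21, matching y values: none (0 points).
  x = 11: rhs = 21, matching y values: none (0 points).
  x = 12: rhs = 18, matching y values: 8, 15 (2 points).
  x = 13: rhs = 18, matching y values: 8, 15 (2 points).
  x = 14: rhs = 4, matching y values: 2, 21 (2 points).
  x = 15: rhs = 5, matching y values: none (0 points).
  x = 16: rhs = 4, matching y values: 2, 21 (2 points).
  x = 17: rhs = 7, matching y values: none (0 points).
  x = 18: rhs = 20, matching y values: none (0 points).
  x = 19: rhs = 3, matching y values: 7, 16 (2 points).
  x = 20: rhs = 8, matching y values: 10, 13 (2 points).
  x = 21: rhs = 18, matching y values: 8, 15 (2 points).
  x = 22: rhs = 16, matching y values: 4, 19 (2 points).
Total affine count: 29.
Full point count |E(F_23)| = 29 + 1 = 30.
Hasse bound: |30 − (23+1)| = |6| = 6 ≤ 2√23 ≈ 9.5917 ✓.


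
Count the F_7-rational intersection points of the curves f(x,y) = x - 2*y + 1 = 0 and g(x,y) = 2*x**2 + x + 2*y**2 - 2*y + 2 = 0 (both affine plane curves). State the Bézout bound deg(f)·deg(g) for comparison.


Common zeros: {(4, 6)}; count = 1; Bézout bound = 2.

deg(f) = 1, deg(g) = 2, so Bézout bound = 2.
Scan x ∈ F_7. For each x, list the y ∈ F_7 with f(x, y) ≡ 0 and those with g(x, y) ≡ 0 (mod 7); the common zeros in that column are the intersection.
  x = 0: f ≡ 0 at y ∈ {4}; g ≡ 0 at y ∈ {3, 5}; common: ∅.
  x = 1: f ≡ 0 at y ∈ {1}; g ≡ 0 at y ∈ ∅; common: ∅.
  x = 2: f ≡ 0 at y ∈ {5}; g ≡ 0 at y ∈ ∅; common: ∅.
  x = 3: f ≡ 0 at y ∈ {2}; g ≡ 0 at y ∈ {3, 5}; common: ∅.
  x = 4: f ≡ 0 at y ∈ {6}; g ≡ 0 at y ∈ {2, 6}; common: {6}.
  x = 5: f ≡ 0 at y ∈ {3}; g ≡ 0 at y ∈ ∅; common: ∅.
  x = 6: f ≡ 0 at y ∈ {0}; g ≡ 0 at y ∈ {2, 6}; common: ∅.
Collecting: common zeros = {(4, 6)}, so the count is 1.
Comparison with the Bézout bound: 1 ≤ 2 = deg(f)·deg(g), as expected for curves with no common component (the affine F_7-count falls short of the bound because intersections may lie at infinity, over extension fields, or carry multiplicity).


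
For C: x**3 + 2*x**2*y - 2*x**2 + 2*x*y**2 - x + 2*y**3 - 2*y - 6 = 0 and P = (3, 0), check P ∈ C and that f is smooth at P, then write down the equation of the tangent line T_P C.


Tangent line at P: 14*x + 16*y - 42 = 0.

Step 1: f(3, 0) = 0, so P lies on C.
Step 2: partial derivatives
  f_x(x, y) = 3*x**2 + 4*x*y - 4*x + 2*y**2 - 1, f_y(x, y) = 2*x**2 + 4*x*y + 6*y**2 - 2.
  f_x(P) = 14, f_y(P) = 16 (gradient nonzero, so P is smooth).
Step 3: tangent line at P: 14·(x − 3) + 16·(y − 0) = 0.
Expanding: 14*x + 16*y - 42 = 0.


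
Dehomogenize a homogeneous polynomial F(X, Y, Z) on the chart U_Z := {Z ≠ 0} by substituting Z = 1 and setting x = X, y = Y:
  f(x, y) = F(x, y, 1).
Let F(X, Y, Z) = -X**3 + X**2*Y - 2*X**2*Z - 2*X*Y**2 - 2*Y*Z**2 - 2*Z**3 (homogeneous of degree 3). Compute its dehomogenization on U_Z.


f(x, y) = -x**3 + x**2*y - 2*x**2 - 2*x*y**2 - 2*y - 2

On U_Z we set Z = 1. Each monomial c·X^i·Y^j·Z^k in F becomes c·x^i·y^j·1^k = c·x^i·y^j.
Substituting Z = 1: F(X, Y, 1) = -x**3 + x**2*y - 2*x**2 - 2*x*y**2 - 2*y - 2.
Note: deg(f) ≤ deg(F) = 3; strict inequality happens when F is divisible by Z (lost terms).


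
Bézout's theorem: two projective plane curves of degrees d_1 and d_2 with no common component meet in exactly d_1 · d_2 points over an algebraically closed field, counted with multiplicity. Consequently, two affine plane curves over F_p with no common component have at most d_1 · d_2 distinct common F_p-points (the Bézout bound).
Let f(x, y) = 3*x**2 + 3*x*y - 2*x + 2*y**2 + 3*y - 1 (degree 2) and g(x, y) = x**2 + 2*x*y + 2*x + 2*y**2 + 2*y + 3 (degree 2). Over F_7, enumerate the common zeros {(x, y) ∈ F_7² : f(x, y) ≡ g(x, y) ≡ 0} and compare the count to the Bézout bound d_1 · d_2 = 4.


Common zeros: {(2, 6)}; count = 1; Bézout bound = 4.

deg(f) = 2, deg(g) = 2, so Bézout bound = 4.
Scan x ∈ F_7. For each x, list the y ∈ F_7 with f(x, y) ≡ 0 and those with g(x, y) ≡ 0 (mod 7); the common zeros in that column are the intersection.
  x = 0: f ≡ 0 at y ∈ ∅; g ≡ 0 at y ∈ {1, 5}; common: ∅.
  x = 1: f ≡ 0 at y ∈ {0, 4}; g ≡ 0 at y ∈ ∅; common: ∅.
  x = 2: f ≡ 0 at y ∈ {0, 6}; g ≡ 0 at y ∈ {5, 6}; common: {6}.
  x = 3: f ≡ 0 at y ∈ ∅; g ≡ 0 at y ∈ {1, 2}; common: ∅.
  x = 4: f ≡ 0 at y ∈ {1, 2}; g ≡ 0 at y ∈ ∅; common: ∅.
  x = 5: f ≡ 0 at y ∈ {1, 4}; g ≡ 0 at y ∈ {2, 6}; common: ∅.
  x = 6: f ≡ 0 at y ∈ ∅; g ≡ 0 at y ∈ ∅; common: ∅.
Collecting: common zeros = {(2, 6)}, so the count is 1.
Comparison with the Bézout bound: 1 ≤ 4 = deg(f)·deg(g), as expected for curves with no common component (the affine F_7-count falls short of the bound because intersections may lie at infinity, over extension fields, or carry multiplicity).


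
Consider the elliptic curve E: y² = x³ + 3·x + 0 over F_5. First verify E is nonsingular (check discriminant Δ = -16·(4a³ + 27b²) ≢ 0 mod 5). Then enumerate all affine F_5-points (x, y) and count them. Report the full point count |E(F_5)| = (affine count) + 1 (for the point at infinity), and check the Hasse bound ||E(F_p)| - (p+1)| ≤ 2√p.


Affine points = {(0, 0), (1, 2), (1, 3), (2, 2), (2, 3), (3, 1), (3, 4), (4, 1), (4, 4)}; affine count = 9; |E(F_5)| = 10.

Discriminant check: Δ ∝ 4a³ + 27b² = 4·3³ + 27·0² = 4·27 + 27·0 ≡ 3 (mod 5). Nonzero ⇒ E is nonsingular.
For each x ∈ F_5, compute rhs = x³ + 3·x + 0 mod 5, then count y ∈ F_5 with y² ≡ rhs.
  x = 0: rhs = 0, matching y values: 0 (1 points).
  x = 1: rhs = 4, matching y values: 2, 3 (2 points).
  x = 2: rhs = 4, matching y values: 2, 3 (2 points).
  x = 3: rhs = 1, matching y values: 1, 4 (2 points).
  x = 4: rhs = 1, matching y values: 1, 4 (2 points).
Total affine count: 9.
Full point count |E(F_5)| = 9 + 1 = 10.
Hasse bound: |10 − (5+1)| = |4| = 4 ≤ 2√5 ≈ 4.4721 ✓.


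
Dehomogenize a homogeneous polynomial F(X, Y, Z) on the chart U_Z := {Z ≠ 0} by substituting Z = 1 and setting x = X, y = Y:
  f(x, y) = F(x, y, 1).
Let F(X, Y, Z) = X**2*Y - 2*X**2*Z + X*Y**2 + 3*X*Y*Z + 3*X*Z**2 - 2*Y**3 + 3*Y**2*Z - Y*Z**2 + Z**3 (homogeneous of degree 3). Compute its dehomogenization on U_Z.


f(x, y) = x**2*y - 2*x**2 + x*y**2 + 3*x*y + 3*x - 2*y**3 + 3*y**2 - y + 1

On U_Z we set Z = 1. Each monomial c·X^i·Y^j·Z^k in F becomes c·x^i·y^j·1^k = c·x^i·y^j.
Substituting Z = 1: F(X, Y, 1) = x**2*y - 2*x**2 + x*y**2 + 3*x*y + 3*x - 2*y**3 + 3*y**2 - y + 1.
Note: deg(f) ≤ deg(F) = 3; strict inequality happens when F is divisible by Z (lost terms).


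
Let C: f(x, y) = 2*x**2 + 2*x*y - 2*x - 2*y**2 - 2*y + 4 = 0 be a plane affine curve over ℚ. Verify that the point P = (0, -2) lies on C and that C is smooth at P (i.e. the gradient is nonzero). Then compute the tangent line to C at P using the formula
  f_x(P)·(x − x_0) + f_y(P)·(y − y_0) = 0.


Tangent line at P: -6*x + 6*y + 12 = 0.

Step 1: f(0, -2) = 0, so P lies on C.
Step 2: partial derivatives
  f_x(x, y) = 4*x + 2*y - 2, f_y(x, y) = 2*x - 4*y - 2.
  f_x(P) = -6, f_y(P) = 6 (gradient nonzero, so P is smooth).
Step 3: tangent line at P: -6·(x − 0) + 6·(y − -2) = 0.
Expanding: -6*x + 6*y + 12 = 0.


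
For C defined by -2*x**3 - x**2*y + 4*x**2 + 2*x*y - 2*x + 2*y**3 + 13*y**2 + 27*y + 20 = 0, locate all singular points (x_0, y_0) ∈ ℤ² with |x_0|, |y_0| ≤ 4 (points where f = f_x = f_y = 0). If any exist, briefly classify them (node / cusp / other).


Singular points: {(1, -2)}; classification: cusp.

Compute partial derivatives:
  f_x = -6*x**2 - 2*x*y + 8*x + 2*y - 2.
  f_y = -x**2 + 2*x + 6*y**2 + 26*y + 27.
Scan x_0 ∈ {−4, ..., 4}. For each x_0, f_y(x_0, y) is a polynomial in y; find its integer roots y ∈ {−4, ..., 4}, then test f_x and f at those candidates.
  x = -4: f_y(-4, y) = 6*y**2 + 26*y + 3; no integer root y with |y| ≤ 4.
  x = -3: f_y(-3, y) = 6*y**2 + 26*y + 12; no integer root y with |y| ≤ 4.
  x = -2: f_y(-2, y) = 6*y**2 + 26*y + 19; no integer root y with |y| ≤ 4.
  x = -1: f_y(-1, y) = 6*y**2 + 26*y + 24; vanishes at y ∈ {-3}. (-1, -3): f_x = -28 ≠ 0.
  x = 0: f_y(0, y) = 6*y**2 + 26*y + 27; no integer root y with |y| ≤ 4.
  x = 1: f_y(1, y) = 6*y**2 + 26*y + 28; vanishes at y ∈ {-2}. (1, -2): f_x = 0, f = 0 — SINGULAR.
  x = 2: f_y(2, y) = 6*y**2 + 26*y + 27; no integer root y with |y| ≤ 4.
  x = 3: f_y(3, y) = 6*y**2 + 26*y + 24; vanishes at y ∈ {-3}. (3, -3): f_x = -20 ≠ 0.
  x = 4: f_y(4, y) = 6*y**2 + 26*y + 19; no integer root y with |y| ≤ 4.
Only singular point on the grid: (1, -2).
Classify: substitute x = 1 + u, y = -2 + v and expand: f = -2*u**3 - u**2*v + 2*v**3 + v**2.
No constant or linear terms (consistent with a singular point). Quadratic part: v**2. Cubic part: -2*u**3 - u**2*v + 2*v**3.
The quadratic part v**2 is a perfect square, so there is a single (double) tangent line v = 0, i.e. y = -2. Restricting the cubic part to that line (v = 0) leaves -2*u**3 ≠ 0, so f is not divisible by v and the branch is v² ≈ 2*u**3 to lowest order — this is a cusp.
Classification: cusp.


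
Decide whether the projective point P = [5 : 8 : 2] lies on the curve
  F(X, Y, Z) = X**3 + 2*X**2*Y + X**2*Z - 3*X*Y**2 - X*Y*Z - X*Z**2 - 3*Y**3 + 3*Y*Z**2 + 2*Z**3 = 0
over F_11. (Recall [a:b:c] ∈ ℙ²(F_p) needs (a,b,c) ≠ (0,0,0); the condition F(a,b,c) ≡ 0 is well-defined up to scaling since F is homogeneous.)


F(5,8,2) ≡ 5 (mod 11); P is NOT on the curve.

Evaluate F(5, 8, 2) term-by-term (mod 11).
  X**3 ↦ 1·125·1·1 = 125
  2*X**2*Y ↦ 2·25·8·1 = 400
  X**2*Z ↦ 1·25·1·2 = 50
  -3*X*Y**2 ↦ -3·5·64·1 = -960
  -X*Y*Z ↦ -1·5·8·2 = -80
  -X*Z**2 ↦ -1·5·1·4 = -20
  -3*Y**3 ↦ -3·1·512·1 = -1536
  3*Y*Z**2 ↦ 3·1·8·4 = 96
  2*Z**3 ↦ 2·1·1·8 = 16
Sum: F(5, 8, 2) = (125) + (400) + (50) + (-960) + (-80) + (-20) + (-1536) + (96) + (16) = -1909.
Reducing mod 11: -1909 ≡ 5 (mod 11).
Since F(a, b, c) ≡ 5 ≠ 0 (mod 11), P does NOT lie on the curve.


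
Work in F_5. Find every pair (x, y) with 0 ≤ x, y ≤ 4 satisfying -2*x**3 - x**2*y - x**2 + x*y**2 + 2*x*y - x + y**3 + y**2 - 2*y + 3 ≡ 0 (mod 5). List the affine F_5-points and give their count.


Affine F_5-points: {(0, 4), (2, 4), (3, 3), (3, 4), (4, 0)}; count = 5.

For each of the 25 pairs (x, y) ∈ F_5², evaluate f(x, y) mod 5. Record the zeros.
  x = 0: [0↦3, 1↦3, 2↦1, 3↦3, 4↦0]  zeros at y ∈ {4}
  x = 1: [0↦4, 1↦1, 2↦3, 3↦1, 4↦1]  zeros at y ∈ ∅
  x = 2: [0↦1, 1↦3, 2↦2, 3↦4, 4↦0]  zeros at y ∈ {4}
  x = 3: [0↦2, 1↦2, 2↦1, 3↦0, 4↦0]  zeros at y ∈ {3, 4}
  x = 4: [0↦0, 1↦1, 2↦3, 3↦2, 4↦4]  zeros at y ∈ {0}
Collecting zeros: affine points = {(0, 4), (2, 4), (3, 3), (3, 4), (4, 0)}.
Total count |C(F_5)_aff| = 5.


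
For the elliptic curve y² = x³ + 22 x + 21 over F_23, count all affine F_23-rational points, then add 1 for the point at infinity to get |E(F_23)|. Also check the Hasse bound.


Affine points = {(2, 2), (2, 21), (4, 9), (4, 14), (5, 7), (5, 16), (6, 1), (6, 22), (7, 9), (7, 14), (12, 9), (12, 14), (15, 0), (17, 8), (17, 15), (18, 4), (18, 19)}; affine count = 17; |E(F_23)| = 18.

Discriminant check: Δ ∝ 4a³ + 27b² = 4·22³ + 27·21² = 4·10648 + 27·441 ≡ 12 (mod 23). Nonzero ⇒ E is nonsingular.
For each x ∈ F_23, compute rhs = x³ + 22·x + 21 mod 23, then count y ∈ F_23 with y² ≡ rhs.
  x = 0: rhs = 21, matching y values: none (0 points).
  x = 1: rhs = 21, matching y values: none (0 points).
  x = 2: rhs = 4, matching y values: 2, 21 (2 points).
  x = 3: rhs = 22, matching y values: none (0 points).
  x = 4: rhs = 12, matching y values: 9, 14 (2 points).
  x = 5: rhs = 3, matching y values: 7, 16 (2 points).
  x = 6: rhs = 1, matching y values: 1, 22 (2 points).
  x = 7: rhs = 12, matching y values: 9, 14 (2 points).
  x = 8: rhs = 19, matching y values: none (0 points).
  x = 9: rhs = 5, matching y values: none (0 points).
  x = 10: rhs = 22, matching y values: none (0 points).
  x = 11: rhs = 7, matching y values: none (0 points).
  x = 12: rhs = 12, matching y values: 9, 14 (2 points).
  x = 13: rhs = 20, matching y values: none (0 points).
  x = 14: rhs = 14, matching y values: none (0 points).
  x = 15: rhs = 0, matching y values: 0 (1 points).
  x = 16: rhs = 7, matching y values: none (0 points).
  x = 17: rhs = 18, matching y values: 8, 15 (2 points).
  x = 18: rhs = 16, matching y values: 4, 19 (2 points).
  x = 19: rhs = 7, matching y values: none (0 points).
  x = 20: rhs = 20, matching y values: none (0 points).
  x = 21: rhs = 15, matching y values: none (0 points).
  x = 22: rhs = 21, matching y values: none (0 points).
Total affine count: 17.
Full point count |E(F_23)| = 17 + 1 = 18.
Hasse bound: |18 − (23+1)| = |-6| = 6 ≤ 2√23 ≈ 9.5917 ✓.


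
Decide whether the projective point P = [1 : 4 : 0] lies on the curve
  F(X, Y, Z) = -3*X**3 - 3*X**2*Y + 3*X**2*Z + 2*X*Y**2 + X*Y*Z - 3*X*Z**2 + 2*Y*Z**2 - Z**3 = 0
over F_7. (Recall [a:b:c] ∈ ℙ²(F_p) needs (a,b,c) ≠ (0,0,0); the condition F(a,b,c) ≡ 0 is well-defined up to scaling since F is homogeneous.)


F(1,4,0) ≡ 3 (mod 7); P is NOT on the curve.

Evaluate F(1, 4, 0) term-by-term (mod 7).
  -3*X**3 ↦ -3·1·1·1 = -3
  -3*X**2*Y ↦ -3·1·4·1 = -12
  3*X**2*Z ↦ 3·1·1·0 = 0
  2*X*Y**2 ↦ 2·1·16·1 = 32
  X*Y*Z ↦ 1·1·4·0 = 0
  -3*X*Z**2 ↦ -3·1·1·0 = 0
  2*Y*Z**2 ↦ 2·1·4·0 = 0
  -Z**3 ↦ -1·1·1·0 = 0
Sum: F(1, 4, 0) = (-3) + (-12) + (0) + (32) + (0) + (0) + (0) + (0) = 17.
Reducing mod 7: 17 ≡ 3 (mod 7).
Since F(a, b, c) ≡ 3 ≠ 0 (mod 7), P does NOT lie on the curve.


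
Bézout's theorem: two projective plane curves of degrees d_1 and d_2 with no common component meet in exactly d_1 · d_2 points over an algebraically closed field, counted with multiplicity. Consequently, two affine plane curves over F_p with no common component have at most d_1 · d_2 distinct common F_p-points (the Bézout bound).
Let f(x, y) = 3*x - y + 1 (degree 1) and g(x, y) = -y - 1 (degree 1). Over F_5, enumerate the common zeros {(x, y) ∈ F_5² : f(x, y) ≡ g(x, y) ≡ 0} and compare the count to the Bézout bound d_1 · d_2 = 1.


Common zeros: {(1, 4)}; count = 1; Bézout bound = 1.

deg(f) = 1, deg(g) = 1, so Bézout bound = 1.
Scan x ∈ F_5. For each x, list the y ∈ F_5 with f(x, y) ≡ 0 and those with g(x, y) ≡ 0 (mod 5); the common zeros in that column are the intersection.
  x = 0: f ≡ 0 at y ∈ {1}; g ≡ 0 at y ∈ {4}; common: ∅.
  x = 1: f ≡ 0 at y ∈ {4}; g ≡ 0 at y ∈ {4}; common: {4}.
  x = 2: f ≡ 0 at y ∈ {2}; g ≡ 0 at y ∈ {4}; common: ∅.
  x = 3: f ≡ 0 at y ∈ {0}; g ≡ 0 at y ∈ {4}; common: ∅.
  x = 4: f ≡ 0 at y ∈ {3}; g ≡ 0 at y ∈ {4}; common: ∅.
Collecting: common zeros = {(1, 4)}, so the count is 1.
Comparison with the Bézout bound: 1 ≤ 1 = deg(f)·deg(g), as expected for curves with no common component (the bound is attained).


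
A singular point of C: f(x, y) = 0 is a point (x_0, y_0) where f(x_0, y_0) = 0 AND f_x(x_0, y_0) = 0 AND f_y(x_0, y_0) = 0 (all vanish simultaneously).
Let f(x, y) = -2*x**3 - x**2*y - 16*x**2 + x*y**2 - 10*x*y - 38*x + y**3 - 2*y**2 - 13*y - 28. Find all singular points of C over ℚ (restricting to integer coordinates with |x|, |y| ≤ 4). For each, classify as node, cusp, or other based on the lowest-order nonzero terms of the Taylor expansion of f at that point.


Singular points: {(-3, 2)}; classification: cusp.

Compute partial derivatives:
  f_x = -6*x**2 - 2*x*y - 32*x + y**2 - 10*y - 38.
  f_y = -x**2 + 2*x*y - 10*x + 3*y**2 - 4*y - 13.
Scan x_0 ∈ {−4, ..., 4}. For each x_0, f_y(x_0, y) is a polynomial in y; find its integer roots y ∈ {−4, ..., 4}, then test f_x and f at those candidates.
  x = -4: f_y(-4, y) = 3*y**2 - 12*y + 11; no integer root y with |y| ≤ 4.
  x = -3: f_y(-3, y) = 3*y**2 - 10*y + 8; vanishes at y ∈ {2}. (-3, 2): f_x = 0, f = 0 — SINGULAR.
  x = -2: f_y(-2, y) = 3*y**2 - 8*y + 3; no integer root y with |y| ≤ 4.
  x = -1: f_y(-1, y) = 3*y**2 - 6*y - 4; no integer root y with |y| ≤ 4.
  x = 0: f_y(0, y) = 3*y**2 - 4*y - 13; no integer root y with |y| ≤ 4.
  x = 1: f_y(1, y) = 3*y**2 - 2*y - 24; no integer root y with |y| ≤ 4.
  x = 2: f_y(2, y) = 3*y**2 - 37; no integer root y with |y| ≤ 4.
  x = 3: f_y(3, y) = 3*y**2 + 2*y - 52; no integer root y with |y| ≤ 4.
  x = 4: f_y(4, y) = 3*y**2 + 4*y - 69; no integer root y with |y| ≤ 4.
Only singular point on the grid: (-3, 2).
Classify: substitute x = -3 + u, y = 2 + v and expand: f = -2*u**3 - u**2*v + u*v**2 + v**3 + v**2.
No constant or linear terms (consistent with a singular point). Quadratic part: v**2. Cubic part: -2*u**3 - u**2*v + u*v**2 + v**3.
The quadratic part v**2 is a perfect square, so there is a single (double) tangent line v = 0, i.e. y = 2. Restricting the cubic part to that line (v = 0) leaves -2*u**3 ≠ 0, so f is not divisible by v and the branch is v² ≈ 2*u**3 to lowest order — this is a cusp.
Classification: cusp.


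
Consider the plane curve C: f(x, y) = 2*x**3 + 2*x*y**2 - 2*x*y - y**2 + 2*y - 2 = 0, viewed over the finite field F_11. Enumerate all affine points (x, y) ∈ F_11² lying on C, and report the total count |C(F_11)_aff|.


Affine F_11-points: {(1, 0), (2, 2), (2, 6), (6, 10), (8, 1), (8, 8), (10, 6), (10, 10)}; count = 8.

For each of the 121 pairs (x, y) ∈ F_11², evaluate f(x, y) mod 11. Record the zeros.
  x = 0: [0↦9, 1↦10, 2↦9, 3↦6, 4↦1, 5↦5, 6↦7, 7↦7, 8↦5, 9↦1, 10↦6]  zeros at y ∈ ∅
  x = 1: [0↦0, 1↦1, 2↦4, 3↦9, 4↦5, 5↦3, 6↦3, 7↦5, 8↦9, 9↦4, 10↦1]  zeros at y ∈ {0}
  x = 2: [0↦3, 1↦4, 2↦0, 3↦2, 4↦10, 5↦2, 6↦0, 7↦4, 8↦3, 9↦8, 10↦8]  zeros at y ∈ {2, 6}
  x = 3: [0↦8, 1↦9, 2↦9, 3↦8, 4↦6, 5↦3, 6↦10, 7↦5, 8↦10, 9↦3, 10↦6]  zeros at y ∈ ∅
  x = 4: [0↦5, 1↦6, 2↦10, 3↦6, 4↦5, 5↦7, 6↦1, 7↦9, 8↦9, 9↦1, 10↦7]  zeros at y ∈ ∅
  x = 5: [0↦6, 1↦7, 2↦4, 3↦8, 4↦8, 5↦4, 6↦7, 7↦6, 8↦1, 9↦3, 10↦1]  zeros at y ∈ ∅
  x = 6: [0↦1, 1↦2, 2↦3, 3↦4, 4↦5, 5↦6, 6↦7, 7↦8, 8↦9, 9↦10, 10↦0]  zeros at y ∈ {10}
  x = 7: [0↦2, 1↦3, 2↦8, 3↦6, 4↦8, 5↦3, 6↦2, 7↦5, 8↦1, 9↦1, 10↦5]  zeros at y ∈ ∅
  x = 8: [0↦10, 1↦0, 2↦9, 3↦4, 4↦7, 5↦7, 6↦4, 7↦9, 8↦0, 9↦10, 10↦6]  zeros at y ∈ {1, 8}
  x = 9: [0↦4, 1↦5, 2↦7, 3↦10, 4↦3, 5↦8, 6↦3, 7↦10, 8↦7, 9↦5, 10↦4]  zeros at y ∈ ∅
  x = 10: [0↦7, 1↦8, 2↦3, 3↦3, 4↦8, 5↦7, 6↦0, 7↦9, 8↦1, 9↦9, 10↦0]  zeros at y ∈ {6, 10}
Collecting zeros: affine points = {(1, 0), (2, 2), (2, 6), (6, 10), (8, 1), (8, 8), (10, 6), (10, 10)}.
Total count |C(F_11)_aff| = 8.


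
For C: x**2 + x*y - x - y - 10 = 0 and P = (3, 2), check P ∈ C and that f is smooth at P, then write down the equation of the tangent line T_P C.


Tangent line at P: 7*x + 2*y - 25 = 0.

Step 1: f(3, 2) = 0, so P lies on C.
Step 2: partial derivatives
  f_x(x, y) = 2*x + y - 1, f_y(x, y) = x - 1.
  f_x(P) = 7, f_y(P) = 2 (gradient nonzero, so P is smooth).
Step 3: tangent line at P: 7·(x − 3) + 2·(y − 2) = 0.
Expanding: 7*x + 2*y - 25 = 0.


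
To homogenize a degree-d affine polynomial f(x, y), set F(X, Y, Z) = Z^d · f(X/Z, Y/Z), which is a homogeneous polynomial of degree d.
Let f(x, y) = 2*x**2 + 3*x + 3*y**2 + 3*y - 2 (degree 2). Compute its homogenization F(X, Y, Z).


F(X, Y, Z) = 2*X**2 + 3*X*Z + 3*Y**2 + 3*Y*Z - 2*Z**2

deg(f) = 2.
Substitute x = X/Z, y = Y/Z into f, then multiply by Z^2.
  monomial 2·x^2·y^0 ↦ 2·X^2·Y^0·Z^0.
  monomial 3·x^1·y^0 ↦ 3·X^1·Y^0·Z^1.
  monomial 3·x^0·y^2 ↦ 3·X^0·Y^2·Z^0.
  monomial 3·x^0·y^1 ↦ 3·X^0·Y^1·Z^1.
  monomial -2·x^0·y^0 ↦ -2·X^0·Y^0·Z^2.
Collecting: F(X, Y, Z) = 2*X**2 + 3*X*Z + 3*Y**2 + 3*Y*Z - 2*Z**2.


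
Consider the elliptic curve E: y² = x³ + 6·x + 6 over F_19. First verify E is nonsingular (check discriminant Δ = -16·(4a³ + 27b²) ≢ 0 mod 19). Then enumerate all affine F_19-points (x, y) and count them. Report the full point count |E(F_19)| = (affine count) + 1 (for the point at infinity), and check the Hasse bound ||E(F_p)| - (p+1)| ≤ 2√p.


Affine points = {(0, 5), (0, 14), (2, 8), (2, 11), (5, 3), (5, 16), (6, 7), (6, 12), (7, 7), (7, 12), (11, 4), (11, 15), (12, 1), (12, 18), (13, 1), (13, 18), (17, 9), (17, 10)}; affine count = 18; |E(F_19)| = 19.

Discriminant check: Δ ∝ 4a³ + 27b² = 4·6³ + 27·6² = 4·216 + 27·36 ≡ 12 (mod 19). Nonzero ⇒ E is nonsingular.
For each x ∈ F_19, compute rhs = x³ + 6·x + 6 mod 19, then count y ∈ F_19 with y² ≡ rhs.
  x = 0: rhs = 6, matching y values: 5, 14 (2 points).
  x = 1: rhs = 13, matching y values: none (0 points).
  x = 2: rhs = 7, matching y values: 8, 11 (2 points).
  x = 3: rhs = 13, matching y values: none (0 points).
  x = 4: rhs = 18, matching y values: none (0 points).
  x = 5: rhs = 9, matching y values: 3, 16 (2 points).
  x = 6: rhs = 11, matching y values: 7, 12 (2 points).
  x = 7: rhs = 11, matching y values: 7, 12 (2 points).
  x = 8: rhs = 15, matching y values: none (0 points).
  x = 9: rhs = 10, matching y values: none (0 points).
  x = 10: rhs = 2, matching y values: none (0 points).
  x = 11: rhs = 16, matching y values: 4, 15 (2 points).
  x = 12: rhs = 1, matching y values: 1, 18 (2 points).
  x = 13: rhs = 1, matching y values: 1, 18 (2 points).
  x = 14: rhs = 3, matching y values: none (0 points).
  x = 15: rhs = 13, matching y values: none (0 points).
  x = 16: rhs = 18, matching y values: none (0 points).
  x = 17: rhs = 5, matching y values: 9, 10 (2 points).
  x = 18: rhs = 18, matching y values: none (0 points).
Total affine count: 18.
Full point count |E(F_19)| = 18 + 1 = 19.
Hasse bound: |19 − (19+1)| = |-1| = 1 ≤ 2√19 ≈ 8.7178 ✓.


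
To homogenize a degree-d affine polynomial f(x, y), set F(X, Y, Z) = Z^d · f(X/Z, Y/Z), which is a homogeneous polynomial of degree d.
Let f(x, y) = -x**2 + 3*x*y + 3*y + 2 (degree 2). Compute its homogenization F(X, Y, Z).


F(X, Y, Z) = -X**2 + 3*X*Y + 3*Y*Z + 2*Z**2

deg(f) = 2.
Substitute x = X/Z, y = Y/Z into f, then multiply by Z^2.
  monomial -1·x^2·y^0 ↦ -1·X^2·Y^0·Z^0.
  monomial 3·x^1·y^1 ↦ 3·X^1·Y^1·Z^0.
  monomial 3·x^0·y^1 ↦ 3·X^0·Y^1·Z^1.
  monomial 2·x^0·y^0 ↦ 2·X^0·Y^0·Z^2.
Collecting: F(X, Y, Z) = -X**2 + 3*X*Y + 3*Y*Z + 2*Z**2.


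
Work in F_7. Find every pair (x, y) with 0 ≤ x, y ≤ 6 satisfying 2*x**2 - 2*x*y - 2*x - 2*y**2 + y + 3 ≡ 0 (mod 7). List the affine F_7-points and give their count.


Affine F_7-points: {(0, 5), (0, 6), (1, 1), (1, 2), (2, 0), (2, 2), (6, 0), (6, 5)}; count = 8.

For each of the 49 pairs (x, y) ∈ F_7², evaluate f(x, y) mod 7. Record the zeros.
  x = 0: [0↦3, 1↦2, 2↦4, 3↦2, 4↦3, 5↦0, 6↦0]  zeros at y ∈ {5, 6}
  x = 1: [0↦3, 1↦0, 2↦0, 3↦3, 4↦2, 5↦4, 6↦2]  zeros at y ∈ {1, 2}
  x = 2: [0↦0, 1↦2, 2↦0, 3↦1, 4↦5, 5↦5, 6↦1]  zeros at y ∈ {0, 2}
  x = 3: [0↦1, 1↦1, 2↦4, 3↦3, 4↦5, 5↦3, 6↦4]  zeros at y ∈ ∅
  x = 4: [0↦6, 1↦4, 2↦5, 3↦2, 4↦2, 5↦5, 6↦4]  zeros at y ∈ ∅
  x = 5: [0↦1, 1↦4, 2↦3, 3↦5, 4↦3, 5↦4, 6↦1]  zeros at y ∈ ∅
  x = 6: [0↦0, 1↦1, 2↦5, 3↦5, 4↦1, 5↦0, 6↦2]  zeros at y ∈ {0, 5}
Collecting zeros: affine points = {(0, 5), (0, 6), (1, 1), (1, 2), (2, 0), (2, 2), (6, 0), (6, 5)}.
Total count |C(F_7)_aff| = 8.


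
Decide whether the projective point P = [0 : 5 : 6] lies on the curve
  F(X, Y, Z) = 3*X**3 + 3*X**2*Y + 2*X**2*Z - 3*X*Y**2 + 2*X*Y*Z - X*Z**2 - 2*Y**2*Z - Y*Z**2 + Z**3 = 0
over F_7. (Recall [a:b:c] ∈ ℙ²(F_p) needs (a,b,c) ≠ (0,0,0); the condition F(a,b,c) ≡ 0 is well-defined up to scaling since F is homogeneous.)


F(0,5,6) ≡ 2 (mod 7); P is NOT on the curve.

Evaluate F(0, 5, 6) term-by-term (mod 7).
  3*X**3 ↦ 3·0·1·1 = 0
  3*X**2*Y ↦ 3·0·5·1 = 0
  2*X**2*Z ↦ 2·0·1·6 = 0
  -3*X*Y**2 ↦ -3·0·25·1 = 0
  2*X*Y*Z ↦ 2·0·5·6 = 0
  -X*Z**2 ↦ -1·0·1·36 = 0
  -2*Y**2*Z ↦ -2·1·25·6 = -300
  -Y*Z**2 ↦ -1·1·5·36 = -180
  Z**3 ↦ 1·1·1·216 = 216
Sum: F(0, 5, 6) = (0) + (0) + (0) + (0) + (0) + (0) + (-300) + (-180) + (216) = -264.
Reducing mod 7: -264 ≡ 2 (mod 7).
Since F(a, b, c) ≡ 2 ≠ 0 (mod 7), P does NOT lie on the curve.


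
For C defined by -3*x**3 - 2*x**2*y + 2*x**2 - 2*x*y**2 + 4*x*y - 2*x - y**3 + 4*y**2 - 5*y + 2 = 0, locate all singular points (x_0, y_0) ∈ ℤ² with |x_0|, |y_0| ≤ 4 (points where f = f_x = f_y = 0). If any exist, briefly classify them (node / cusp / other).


Singular points: {(0, 1)}; classification: cusp.

Compute partial derivatives:
  f_x = -9*x**2 - 4*x*y + 4*x - 2*y**2 + 4*y - 2.
  f_y = -2*x**2 - 4*x*y + 4*x - 3*y**2 + 8*y - 5.
Scan x_0 ∈ {−4, ..., 4}. For each x_0, f_y(x_0, y) is a polynomial in y; find its integer roots y ∈ {−4, ..., 4}, then test f_x and f at those candidates.
  x = -4: f_y(-4, y) = -3*y**2 + 24*y - 53; no integer root y with |y| ≤ 4.
  x = -3: f_y(-3, y) = -3*y**2 + 20*y - 35; no integer root y with |y| ≤ 4.
  x = -2: f_y(-2, y) = -3*y**2 + 16*y - 21; vanishes at y ∈ {3}. (-2, 3): f_x = -28 ≠ 0.
  x = -1: f_y(-1, y) = -3*y**2 + 12*y - 11; no integer root y with |y| ≤ 4.
  x = 0: f_y(0, y) = -3*y**2 + 8*y - 5; vanishes at y ∈ {1}. (0, 1): f_x = 0, f = 0 — SINGULAR.
  x = 1: f_y(1, y) = -3*y**2 + 4*y - 3; no integer root y with |y| ≤ 4.
  x = 2: f_y(2, y) = -3*y**2 - 5; no integer root y with |y| ≤ 4.
  x = 3: f_y(3, y) = -3*y**2 - 4*y - 11; no integer root y with |y| ≤ 4.
  x = 4: f_y(4, y) = -3*y**2 - 8*y - 21; no integer root y with |y| ≤ 4.
Only singular point on the grid: (0, 1).
Classify: substitute x = 0 + u, y = 1 + v and expand: f = -3*u**3 - 2*u**2*v - 2*u*v**2 - v**3 + v**2.
No constant or linear terms (consistent with a singular point). Quadratic part: v**2. Cubic part: -3*u**3 - 2*u**2*v - 2*u*v**2 - v**3.
The quadratic part v**2 is a perfect square, so there is a single (double) tangent line v = 0, i.e. y = 1. Restricting the cubic part to that line (v = 0) leaves -3*u**3 ≠ 0, so f is not divisible by v and the branch is v² ≈ 3*u**3 to lowest order — this is a cusp.
Classification: cusp.


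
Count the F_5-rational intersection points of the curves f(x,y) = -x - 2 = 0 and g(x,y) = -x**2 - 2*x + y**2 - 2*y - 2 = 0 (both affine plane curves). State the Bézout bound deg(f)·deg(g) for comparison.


Common zeros: ∅; count = 0; Bézout bound = 2.

deg(f) = 1, deg(g) = 2, so Bézout bound = 2.
Scan x ∈ F_5. For each x, list the y ∈ F_5 with f(x, y) ≡ 0 and those with g(x, y) ≡ 0 (mod 5); the common zeros in that column are the intersection.
  x = 0: f ≡ 0 at y ∈ ∅; g ≡ 0 at y ∈ ∅; common: ∅.
  x = 1: f ≡ 0 at y ∈ ∅; g ≡ 0 at y ∈ {0, 2}; common: ∅.
  x = 2: f ≡ 0 at y ∈ ∅; g ≡ 0 at y ∈ {0, 2}; common: ∅.
  x = 3: f ≡ 0 at y ∈ {0, 1, 2, 3, 4}; g ≡ 0 at y ∈ ∅; common: ∅.
  x = 4: f ≡ 0 at y ∈ ∅; g ≡ 0 at y ∈ ∅; common: ∅.
Collecting: common zeros = ∅, so the count is 0.
Comparison with the Bézout bound: 0 ≤ 2 = deg(f)·deg(g), as expected for curves with no common component (the affine F_5-count falls short of the bound because intersections may lie at infinity, over extension fields, or carry multiplicity).


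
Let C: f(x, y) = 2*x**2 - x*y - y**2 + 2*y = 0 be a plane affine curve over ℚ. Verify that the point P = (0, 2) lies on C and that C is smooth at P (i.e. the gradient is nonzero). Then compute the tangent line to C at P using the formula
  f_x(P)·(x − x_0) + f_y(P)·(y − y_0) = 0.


Tangent line at P: -2*x - 2*y + 4 = 0.

Step 1: f(0, 2) = 0, so P lies on C.
Step 2: partial derivatives
  f_x(x, y) = 4*x - y, f_y(x, y) = -x - 2*y + 2.
  f_x(P) = -2, f_y(P) = -2 (gradient nonzero, so P is smooth).
Step 3: tangent line at P: -2·(x − 0) + -2·(y − 2) = 0.
Expanding: -2*x - 2*y + 4 = 0.


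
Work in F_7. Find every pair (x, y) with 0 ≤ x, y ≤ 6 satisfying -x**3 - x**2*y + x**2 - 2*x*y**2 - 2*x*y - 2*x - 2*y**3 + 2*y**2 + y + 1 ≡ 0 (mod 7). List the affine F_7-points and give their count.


Affine F_7-points: {(0, 4), (1, 2), (2, 0), (2, 6), (4, 4), (6, 3)}; count = 6.

For each of the 49 pairs (x, y) ∈ F_7², evaluate f(x, y) mod 7. Record the zeros.
  x = 0: [0↦1, 1↦2, 2↦2, 3↦3, 4↦0, 5↦2, 6↦4]  zeros at y ∈ {4}
  x = 1: [0↦6, 1↦2, 2↦0, 3↦2, 4↦3, 5↦5, 6↦3]  zeros at y ∈ {2}
  x = 2: [0↦0, 1↦3, 2↦4, 3↦5, 4↦1, 5↦1, 6↦0]  zeros at y ∈ {0, 6}
  x = 3: [0↦5, 1↦6, 2↦1, 3↦6, 4↦2, 5↦5, 6↦3]  zeros at y ∈ ∅
  x = 4: [0↦1, 1↦5, 2↦6, 3↦6, 4↦0, 5↦4, 6↦6]  zeros at y ∈ {4}
  x = 5: [0↦3, 1↦1, 2↦6, 3↦6, 4↦3, 5↦6, 6↦3]  zeros at y ∈ ∅
  x = 6: [0↦5, 1↦2, 2↦2, 3↦0, 4↦5, 5↦5, 6↦2]  zeros at y ∈ {3}
Collecting zeros: affine points = {(0, 4), (1, 2), (2, 0), (2, 6), (4, 4), (6, 3)}.
Total count |C(F_7)_aff| = 6.


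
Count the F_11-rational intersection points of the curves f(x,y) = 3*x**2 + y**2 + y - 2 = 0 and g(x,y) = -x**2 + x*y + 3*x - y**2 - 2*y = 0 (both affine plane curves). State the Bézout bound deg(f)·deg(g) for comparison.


Common zeros: {(0, 9)}; count = 1; Bézout bound = 4.

deg(f) = 2, deg(g) = 2, so Bézout bound = 4.
Scan x ∈ F_11. For each x, list the y ∈ F_11 with f(x, y) ≡ 0 and those with g(x, y) ≡ 0 (mod 11); the common zeros in that column are the intersection.
  x = 0: f ≡ 0 at y ∈ {1, 9}; g ≡ 0 at y ∈ {0, 9}; common: {9}.
  x = 1: f ≡ 0 at y ∈ ∅; g ≡ 0 at y ∈ {1, 9}; common: ∅.
  x = 2: f ≡ 0 at y ∈ {3, 7}; g ≡ 0 at y ∈ ∅; common: ∅.
  x = 3: f ≡ 0 at y ∈ {5}; g ≡ 0 at y ∈ {0, 1}; common: ∅.
  x = 4: f ≡ 0 at y ∈ {4, 6}; g ≡ 0 at y ∈ ∅; common: ∅.
  x = 5: f ≡ 0 at y ∈ ∅; g ≡ 0 at y ∈ ∅; common: ∅.
  x = 6: f ≡ 0 at y ∈ ∅; g ≡ 0 at y ∈ ∅; common: ∅.
  x = 7: f ≡ 0 at y ∈ {4, 6}; g ≡ 0 at y ∈ {2, 3}; common: ∅.
  x = 8: f ≡ 0 at y ∈ {5}; g ≡ 0 at y ∈ ∅; common: ∅.
  x = 9: f ≡ 0 at y ∈ {3, 7}; g ≡ 0 at y ∈ {2, 5}; common: ∅.
  x = 10: f ≡ 0 at y ∈ ∅; g ≡ 0 at y ∈ {3, 5}; common: ∅.
Collecting: common zeros = {(0, 9)}, so the count is 1.
Comparison with the Bézout bound: 1 ≤ 4 = deg(f)·deg(g), as expected for curves with no common component (the affine F_11-count falls short of the bound because intersections may lie at infinity, over extension fields, or carry multiplicity).


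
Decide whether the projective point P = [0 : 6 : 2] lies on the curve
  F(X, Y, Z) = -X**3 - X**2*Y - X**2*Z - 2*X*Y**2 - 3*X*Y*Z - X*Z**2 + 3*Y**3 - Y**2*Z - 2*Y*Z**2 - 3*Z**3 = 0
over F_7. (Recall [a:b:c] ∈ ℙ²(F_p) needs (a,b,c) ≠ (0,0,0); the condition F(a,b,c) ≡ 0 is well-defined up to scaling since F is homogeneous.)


F(0,6,2) ≡ 0 (mod 7); P is on the curve.

Evaluate F(0, 6, 2) term-by-term (mod 7).
  -X**3 ↦ -1·0·1·1 = 0
  -X**2*Y ↦ -1·0·6·1 = 0
  -X**2*Z ↦ -1·0·1·2 = 0
  -2*X*Y**2 ↦ -2·0·36·1 = 0
  -3*X*Y*Z ↦ -3·0·6·2 = 0
  -X*Z**2 ↦ -1·0·1·4 = 0
  3*Y**3 ↦ 3·1·216·1 = 648
  -Y**2*Z ↦ -1·1·36·2 = -72
  -2*Y*Z**2 ↦ -2·1·6·4 = -48
  -3*Z**3 ↦ -3·1·1·8 = -24
Sum: F(0, 6, 2) = (0) + (0) + (0) + (0) + (0) + (0) + (648) + (-72) + (-48) + (-24) = 504.
Reducing mod 7: 504 ≡ 0 (mod 7).
Since F(a, b, c) ≡ 0 (mod 7), P lies on the curve.


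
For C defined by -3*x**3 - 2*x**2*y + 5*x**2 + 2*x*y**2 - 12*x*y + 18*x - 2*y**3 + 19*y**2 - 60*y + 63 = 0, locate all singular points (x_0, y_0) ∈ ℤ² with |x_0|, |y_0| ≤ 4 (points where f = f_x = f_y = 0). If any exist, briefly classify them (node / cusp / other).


Singular points: {(0, 3)}; classification: node.

Compute partial derivatives:
  f_x = -9*x**2 - 4*x*y + 10*x + 2*y**2 - 12*y + 18.
  f_y = -2*x**2 + 4*x*y - 12*x - 6*y**2 + 38*y - 60.
Scan x_0 ∈ {−4, ..., 4}. For each x_0, f_y(x_0, y) is a polynomial in y; find its integer roots y ∈ {−4, ..., 4}, then test f_x and f at those candidates.
  x = -4: f_y(-4, y) = -6*y**2 + 22*y - 44; no integer root y with |y| ≤ 4.
  x = -3: f_y(-3, y) = -6*y**2 + 26*y - 42; no integer root y with |y| ≤ 4.
  x = -2: f_y(-2, y) = -6*y**2 + 30*y - 44; no integer root y with |y| ≤ 4.
  x = -1: f_y(-1, y) = -6*y**2 + 34*y - 50; no integer root y with |y| ≤ 4.
  x = 0: f_y(0, y) = -6*y**2 + 38*y - 60; vanishes at y ∈ {3}. (0, 3): f_x = 0, f = 0 — SINGULAR.
  x = 1: f_y(1, y) = -6*y**2 + 42*y - 74; no integer root y with |y| ≤ 4.
  x = 2: f_y(2, y) = -6*y**2 + 46*y - 92; no integer root y with |y| ≤ 4.
  x = 3: f_y(3, y) = -6*y**2 + 50*y - 114; no integer root y with |y| ≤ 4.
  x = 4: f_y(4, y) = -6*y**2 + 54*y - 140; no integer root y with |y| ≤ 4.
Only singular point on the grid: (0, 3).
Classify: substitute x = 0 + u, y = 3 + v and expand: f = -3*u**3 - 2*u**2*v - u**2 + 2*u*v**2 - 2*v**3 + v**2.
No constant or linear terms (consistent with a singular point). Quadratic part: -u**2 + v**2. Cubic part: -3*u**3 - 2*u**2*v + 2*u*v**2 - 2*v**3.
The quadratic part v**2 - u**2 = (v − u)(v + u) splits into two distinct linear factors, so there are two distinct tangent lines y − 3 = ±(x − 0) — this is a node (ordinary double point).
Classification: node.


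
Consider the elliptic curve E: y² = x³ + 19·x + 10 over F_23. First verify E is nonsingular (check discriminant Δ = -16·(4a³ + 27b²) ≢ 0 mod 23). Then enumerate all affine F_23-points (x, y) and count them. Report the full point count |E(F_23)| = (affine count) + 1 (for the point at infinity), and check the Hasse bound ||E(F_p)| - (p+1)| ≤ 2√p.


Affine points = {(3, 5), (3, 18), (4, 9), (4, 14), (5, 0), (6, 8), (6, 15), (7, 7), (7, 16), (9, 6), (9, 17), (10, 2), (10, 21), (11, 3), (11, 20), (13, 4), (13, 19), (15, 6), (15, 17), (17, 5), (17, 18), (19, 10), (19, 13), (20, 8), (20, 15), (22, 6), (22, 17)}; affine count = 27; |E(F_23)| = 28.

Discriminant check: Δ ∝ 4a³ + 27b² = 4·19³ + 27·10² = 4·6859 + 27·100 ≡ 6 (mod 23). Nonzero ⇒ E is nonsingular.
For each x ∈ F_23, compute rhs = x³ + 19·x + 10 mod 23, then count y ∈ F_23 with y² ≡ rhs.
  x = 0: rhs = 10, matching y values: none (0 points).
  x = 1: rhs = 7, matching y values: none (0 points).
  x = 2: rhs = 10, matching y values: none (0 points).
  x = 3: rhs = 2, matching y values: 5, 18 (2 points).
  x = 4: rhs = 12, matching y values: 9, 14 (2 points).
  x = 5: rhs = 0, matching y values: 0 (1 points).
  x = 6: rhs = 18, matching y values: 8, 15 (2 points).
  x = 7: rhs = 3, matching y values: 7, 16 (2 points).
  x = 8: rhs = 7, matching y values: none (0 points).
  x = 9: rhs = 13, matching y values: 6, 17 (2 points).
  x = 10: rhs = 4, matching y values: 2, 21 (2 points).
  x = 11: rhs = 9, matching y values: 3, 20 (2 points).
  x = 12: rhs = 11, matching y values: none (0 points).
  x = 13: rhs = 16, matching y values: 4, 19 (2 points).
  x = 14: rhs = 7, matching y values: none (0 points).
  x = 15: rhs = 13, matching y values: 6, 17 (2 points).
  x = 16: rhs = 17, matching y values: none (0 points).
  x = 17: rhs = 2, matching y values: 5, 18 (2 points).
  x = 18: rhs = 20, matching y values: none (0 points).
  x = 19: rhs = 8, matching y values: 10, 13 (2 points).
  x = 20: rhs = 18, matching y values: 8, 15 (2 points).
  x = 21: rhs = 10, matching y values: none (0 points).
  x = 22: rhs = 13, matching y values: 6, 17 (2 points).
Total affine count: 27.
Full point count |E(F_23)| = 27 + 1 = 28.
Hasse bound: |28 − (23+1)| = |4| = 4 ≤ 2√23 ≈ 9.5917 ✓.
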